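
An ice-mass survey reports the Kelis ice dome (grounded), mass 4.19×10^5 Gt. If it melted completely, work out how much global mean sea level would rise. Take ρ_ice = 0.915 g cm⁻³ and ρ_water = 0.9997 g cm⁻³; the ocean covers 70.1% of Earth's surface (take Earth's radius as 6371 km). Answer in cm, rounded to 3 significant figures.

≈ 117 cm

Kelis: 4.19×10^5 Gt = 4.190×10^17 kg; dividing by ρ_w = 0.9997 g cm⁻³ = 999.7 kg m⁻³ gives 4.191×10^14 m³ of water.
Spread over 3.58×10^14 m² of ocean, Δh = 4.191×10^14 / 3.58×10^14 = 1.17 m = 117 cm.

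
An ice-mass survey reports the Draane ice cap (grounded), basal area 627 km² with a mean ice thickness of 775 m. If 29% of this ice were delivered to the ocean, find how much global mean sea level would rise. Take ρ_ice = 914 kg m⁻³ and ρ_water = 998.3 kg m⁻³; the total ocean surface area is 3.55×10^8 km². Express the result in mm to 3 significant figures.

Draane: ice volume = 627 km² × 775 m = 485.9 km³; 0.29 × 485.9 × (914/998.3) = 129.0 km³ of water.
Spread over 3.55×10^14 m² of ocean, Δh = 1.290×10^11 / 3.55×10^14 = 3.63×10^-4 m = 0.363 mm.

≈ 0.363 mm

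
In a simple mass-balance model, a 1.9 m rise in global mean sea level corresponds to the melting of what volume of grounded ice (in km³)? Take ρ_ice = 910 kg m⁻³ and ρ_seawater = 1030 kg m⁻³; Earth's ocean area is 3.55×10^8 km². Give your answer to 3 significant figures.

Required water volume = Δh × A = 1.9 m × 3.55×10^14 m² = 6.745×10^14 m³ = 6.745×10^5 km³.
Ice volume = water volume × ρ_w/ρ_ice = 6.745×10^5 × 1030/910 = 7.63×10^5 km³.

≈ 7.63×10^5 km³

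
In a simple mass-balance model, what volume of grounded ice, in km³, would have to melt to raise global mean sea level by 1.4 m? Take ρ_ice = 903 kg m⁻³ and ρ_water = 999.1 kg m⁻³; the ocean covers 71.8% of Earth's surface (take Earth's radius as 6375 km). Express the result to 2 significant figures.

≈ 5.7×10^5 km³

Required water volume = Δh × A = 1.4 m × 3.67×10^14 m² = 5.134×10^14 m³ = 5.134×10^5 km³.
Ice volume = water volume × ρ_w/ρ_ice = 5.134×10^5 × 999.1/903 = 5.7×10^5 km³.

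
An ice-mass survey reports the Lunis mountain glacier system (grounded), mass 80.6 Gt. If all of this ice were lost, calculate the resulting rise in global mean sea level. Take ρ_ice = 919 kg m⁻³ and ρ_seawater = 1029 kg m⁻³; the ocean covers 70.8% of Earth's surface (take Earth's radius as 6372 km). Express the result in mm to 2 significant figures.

Lunis: 80.6 Gt = 8.060×10^13 kg; dividing by ρ_w = 1029 kg m⁻³ gives 7.833×10^10 m³ of water.
Spread over 3.61×10^14 m² of ocean, Δh = 7.833×10^10 / 3.61×10^14 = 2.17×10^-4 m = 0.22 mm.

≈ 0.22 mm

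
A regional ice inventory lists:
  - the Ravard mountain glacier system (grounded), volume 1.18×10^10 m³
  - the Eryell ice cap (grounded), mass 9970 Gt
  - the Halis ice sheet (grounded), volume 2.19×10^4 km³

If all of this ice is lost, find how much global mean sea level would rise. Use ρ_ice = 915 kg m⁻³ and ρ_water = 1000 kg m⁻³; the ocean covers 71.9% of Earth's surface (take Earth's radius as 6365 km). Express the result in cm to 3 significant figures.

≈ 8.20 cm

Ravard: 1.18×10^10 m³ × (915/1000) = 1.080×10^10 m³ of water.
Eryell: 9970 Gt = 9.970×10^15 kg; dividing by ρ_w = 1000 kg m⁻³ gives 9.970×10^12 m³ of water.
Halis: 2.19×10^4 km³ × (915/1000) = 2.004×10^4 km³ of water.
Total added water ≈ 3.002×10^13 m³ over 3.66×10^14 m² → Δh = 0.0820 m = 8.20 cm.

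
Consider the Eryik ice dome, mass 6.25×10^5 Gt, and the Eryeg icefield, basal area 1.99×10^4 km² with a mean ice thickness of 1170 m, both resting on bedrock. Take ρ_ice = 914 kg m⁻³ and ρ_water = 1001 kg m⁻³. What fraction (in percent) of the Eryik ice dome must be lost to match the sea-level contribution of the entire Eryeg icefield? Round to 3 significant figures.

Equal sea-level rise means equal mass of meltwater, i.e. equal mass of ice lost.
Ice mass of Eryeg: 2.128×10^16 kg; ice mass of Eryik: 6.250×10^17 kg.
Fraction required = 2.128×10^16 / 6.250×10^17 = 0.0340 → 3.40 %.

≈ 3.40 %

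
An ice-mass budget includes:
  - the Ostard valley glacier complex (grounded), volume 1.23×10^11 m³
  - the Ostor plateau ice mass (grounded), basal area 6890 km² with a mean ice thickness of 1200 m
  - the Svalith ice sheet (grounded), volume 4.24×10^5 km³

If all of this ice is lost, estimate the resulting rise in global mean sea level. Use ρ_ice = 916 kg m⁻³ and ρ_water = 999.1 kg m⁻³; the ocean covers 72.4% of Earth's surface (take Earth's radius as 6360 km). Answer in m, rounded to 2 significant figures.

Ostard: 1.23×10^11 m³ × (916/999.1) = 1.128×10^11 m³ of water.
Ostor: ice volume = 6890 km² × 1200 m = 8268 km³; 8268 × (916/999.1) = 7580 km³ of water.
Svalith: 4.24×10^5 km³ × (916/999.1) = 3.887×10^5 km³ of water.
Total added water ≈ 3.964×10^14 m³ over 3.68×10^14 m² → Δh = 1.08 m.

≈ 1.1 m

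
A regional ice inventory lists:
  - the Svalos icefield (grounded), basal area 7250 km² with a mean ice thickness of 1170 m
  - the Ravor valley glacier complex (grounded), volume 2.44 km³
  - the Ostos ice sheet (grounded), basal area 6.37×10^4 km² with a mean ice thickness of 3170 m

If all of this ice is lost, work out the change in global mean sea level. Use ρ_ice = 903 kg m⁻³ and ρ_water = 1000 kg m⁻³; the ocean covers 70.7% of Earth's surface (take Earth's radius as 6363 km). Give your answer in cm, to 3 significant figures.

≈ 52.8 cm

Svalos: ice volume = 7250 km² × 1170 m = 8482 km³; 8482 × (903/1000) = 7660 km³ of water.
Ravor: 2.44 km³ × (903/1000) = 2.203 km³ of water.
Ostos: ice volume = 6.37×10^4 km² × 3170 m = 2.019×10^5 km³; 2.019×10^5 × (903/1000) = 1.823×10^5 km³ of water.
Total added water ≈ 1.900×10^14 m³ over 3.60×10^14 m² → Δh = 0.528 m = 52.8 cm.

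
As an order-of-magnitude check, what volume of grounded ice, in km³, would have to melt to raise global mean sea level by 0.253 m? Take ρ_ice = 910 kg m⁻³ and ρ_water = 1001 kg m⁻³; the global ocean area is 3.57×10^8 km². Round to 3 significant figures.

Required water volume = Δh × A = 0.253 m × 3.57×10^14 m² = 9.032×10^13 m³ = 9.032×10^4 km³.
Ice volume = water volume × ρ_w/ρ_ice = 9.032×10^4 × 1001/910 = 9.94×10^4 km³.

≈ 9.94×10^4 km³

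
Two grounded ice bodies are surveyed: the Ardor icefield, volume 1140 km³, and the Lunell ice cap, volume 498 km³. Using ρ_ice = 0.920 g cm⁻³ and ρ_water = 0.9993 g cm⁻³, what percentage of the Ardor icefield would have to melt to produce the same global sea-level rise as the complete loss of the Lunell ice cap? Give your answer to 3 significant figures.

≈ 43.7 %

Equal sea-level rise means equal mass of meltwater, i.e. equal mass of ice lost.
Ice mass of Lunell: 4.582×10^14 kg; ice mass of Ardor: 1.049×10^15 kg.
Fraction required = 4.582×10^14 / 1.049×10^15 = 0.437 → 43.7 %.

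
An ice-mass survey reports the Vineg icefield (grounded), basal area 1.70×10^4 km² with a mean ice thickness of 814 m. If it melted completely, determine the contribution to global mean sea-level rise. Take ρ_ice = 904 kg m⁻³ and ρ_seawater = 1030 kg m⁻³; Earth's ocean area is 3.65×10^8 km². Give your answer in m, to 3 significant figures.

≈ 0.0333 m

Vineg: ice volume = 1.70×10^4 km² × 814 m = 1.384×10^4 km³; 1.384×10^4 × (904/1030) = 1.215×10^4 km³ of water.
Spread over 3.65×10^14 m² of ocean, Δh = 1.215×10^13 / 3.65×10^14 = 0.0333 m.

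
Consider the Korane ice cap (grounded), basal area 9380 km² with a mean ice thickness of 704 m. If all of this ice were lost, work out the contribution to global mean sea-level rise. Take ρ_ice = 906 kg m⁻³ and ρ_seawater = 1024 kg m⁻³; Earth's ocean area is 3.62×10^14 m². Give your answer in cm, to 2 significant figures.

Korane: ice volume = 9380 km² × 704 m = 6604 km³; 6604 × (906/1024) = 5843 km³ of water.
Spread over 3.62×10^14 m² of ocean, Δh = 5.843×10^12 / 3.62×10^14 = 0.0161 m = 1.6 cm.

≈ 1.6 cm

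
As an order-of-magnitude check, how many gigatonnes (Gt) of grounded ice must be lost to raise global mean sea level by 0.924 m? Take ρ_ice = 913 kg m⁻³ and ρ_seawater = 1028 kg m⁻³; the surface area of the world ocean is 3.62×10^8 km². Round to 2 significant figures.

≈ 3.4×10^5 Gt

Required water volume = Δh × A = 0.924 m × 3.62×10^14 m² = 3.345×10^14 m³.
ρ_w = 1028 kg m⁻³, so the mass of water = 3.345×10^14 m³ × 1028 kg m⁻³ = 3.439×10^17 kg = 3.4×10^5 Gt (and the same mass of ice, by conservation).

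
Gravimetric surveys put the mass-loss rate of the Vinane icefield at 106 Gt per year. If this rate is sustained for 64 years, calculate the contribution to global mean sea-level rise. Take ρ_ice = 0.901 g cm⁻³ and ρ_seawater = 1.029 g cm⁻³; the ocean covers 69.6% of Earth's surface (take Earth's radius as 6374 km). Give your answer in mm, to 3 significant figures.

≈ 18.6 mm

Total mass lost = 106 Gt/yr × 64 yr = 6784 Gt = 6.784×10^15 kg.
ρ_w = 1.029 g cm⁻³ = 1029 kg m⁻³, so water volume = 6.784×10^15 / 1029 = 6.593×10^12 m³.
Δh = 6.593×10^12 / 3.55×10^14 = 0.0186 m = 18.6 mm.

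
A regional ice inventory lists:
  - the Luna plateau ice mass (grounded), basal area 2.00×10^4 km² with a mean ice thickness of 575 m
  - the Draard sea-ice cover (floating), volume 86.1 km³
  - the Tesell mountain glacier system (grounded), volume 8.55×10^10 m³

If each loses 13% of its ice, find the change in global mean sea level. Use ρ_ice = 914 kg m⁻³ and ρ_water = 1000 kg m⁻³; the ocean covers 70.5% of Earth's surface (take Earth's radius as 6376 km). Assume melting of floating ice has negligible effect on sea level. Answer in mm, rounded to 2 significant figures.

≈ 3.8 mm

Luna: ice volume = 2.00×10^4 km² × 575 m = 1.150×10^4 km³; 0.13 × 1.150×10^4 × (914/1000) = 1366 km³ of water.
The Draard sea-ice cover is floating and already displaces its own weight of water, so its melt adds essentially nothing to sea level.
Tesell: 0.13 × 8.55×10^10 m³ × (914/1000) = 1.016×10^10 m³ of water.
Total added water ≈ 1.377×10^12 m³ over 3.60×10^14 m² → Δh = 3.82×10^-3 m = 3.8 mm.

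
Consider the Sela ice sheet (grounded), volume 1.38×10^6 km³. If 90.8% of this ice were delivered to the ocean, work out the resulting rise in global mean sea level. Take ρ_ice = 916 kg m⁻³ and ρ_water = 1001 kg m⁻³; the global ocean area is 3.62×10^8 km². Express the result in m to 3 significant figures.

≈ 3.17 m

Sela: 0.908 × 1.38×10^6 km³ × (916/1001) = 1.147×10^6 km³ of water.
Spread over 3.62×10^14 m² of ocean, Δh = 1.147×10^15 / 3.62×10^14 = 3.17 m.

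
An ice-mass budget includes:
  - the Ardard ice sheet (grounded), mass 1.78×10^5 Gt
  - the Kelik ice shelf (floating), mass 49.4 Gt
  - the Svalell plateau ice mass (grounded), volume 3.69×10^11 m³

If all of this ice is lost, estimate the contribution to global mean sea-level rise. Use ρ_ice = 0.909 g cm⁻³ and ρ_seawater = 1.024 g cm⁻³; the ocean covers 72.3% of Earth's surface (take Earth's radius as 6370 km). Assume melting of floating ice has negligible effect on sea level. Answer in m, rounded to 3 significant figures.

Ardard: 1.78×10^5 Gt = 1.780×10^17 kg; dividing by ρ_w = 1.024 g cm⁻³ = 1024 kg m⁻³ gives 1.738×10^14 m³ of water.
The Kelik ice shelf is floating and already displaces its own weight of water, so its melt adds essentially nothing to sea level.
Svalell: 3.69×10^11 m³ × (909/1024) = 3.276×10^11 m³ of water.
Total added water ≈ 1.742×10^14 m³ over 3.69×10^14 m² → Δh = 0.472 m.

≈ 0.472 m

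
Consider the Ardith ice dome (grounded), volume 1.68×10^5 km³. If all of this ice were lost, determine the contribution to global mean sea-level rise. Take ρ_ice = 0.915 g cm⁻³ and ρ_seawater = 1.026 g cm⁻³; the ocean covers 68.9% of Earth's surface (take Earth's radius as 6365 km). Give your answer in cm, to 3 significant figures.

Ardith: 1.68×10^5 km³ × (915/1026) = 1.498×10^5 km³ of water.
Spread over 3.51×10^14 m² of ocean, Δh = 1.498×10^14 / 3.51×10^14 = 0.427 m = 42.7 cm.

≈ 42.7 cm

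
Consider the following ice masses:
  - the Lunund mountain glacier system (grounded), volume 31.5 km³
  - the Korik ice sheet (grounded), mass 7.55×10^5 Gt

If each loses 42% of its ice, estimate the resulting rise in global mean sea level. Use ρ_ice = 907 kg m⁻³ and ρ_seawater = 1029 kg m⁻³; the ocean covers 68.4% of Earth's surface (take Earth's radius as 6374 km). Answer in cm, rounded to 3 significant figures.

Lunund: 0.42 × 31.5 km³ × (907/1029) = 11.66 km³ of water.
Korik: 0.42 × 7.55×10^5 Gt = 3.171×10^17 kg; dividing by ρ_w = 1029 kg m⁻³ gives 3.082×10^14 m³ of water.
Total added water ≈ 3.082×10^14 m³ over 3.49×10^14 m² → Δh = 0.882 m = 88.2 cm.

≈ 88.2 cm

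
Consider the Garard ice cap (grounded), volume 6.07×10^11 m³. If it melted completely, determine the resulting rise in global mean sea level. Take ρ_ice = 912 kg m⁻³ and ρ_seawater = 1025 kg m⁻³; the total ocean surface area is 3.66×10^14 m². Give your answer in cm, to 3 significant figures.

Garard: 6.07×10^11 m³ × (912/1025) = 5.401×10^11 m³ of water.
Spread over 3.66×10^14 m² of ocean, Δh = 5.401×10^11 / 3.66×10^14 = 1.48×10^-3 m = 0.148 cm.

≈ 0.148 cm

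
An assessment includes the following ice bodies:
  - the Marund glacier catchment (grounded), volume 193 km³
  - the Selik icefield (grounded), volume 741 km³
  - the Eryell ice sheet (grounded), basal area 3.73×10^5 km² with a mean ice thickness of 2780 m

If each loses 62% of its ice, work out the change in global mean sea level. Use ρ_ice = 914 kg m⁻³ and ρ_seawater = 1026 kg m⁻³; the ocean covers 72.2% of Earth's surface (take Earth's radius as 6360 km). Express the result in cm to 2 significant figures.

Marund: 0.62 × 193 km³ × (914/1026) = 106.6 km³ of water.
Selik: 0.62 × 741 km³ × (914/1026) = 409.3 km³ of water.
Eryell: ice volume = 3.73×10^5 km² × 2780 m = 1.037×10^6 km³; 0.62 × 1.037×10^6 × (914/1026) = 5.727×10^5 km³ of water.
Total added water ≈ 5.732×10^14 m³ over 3.67×10^14 m² → Δh = 1.56 m = 160 cm.

≈ 160 cm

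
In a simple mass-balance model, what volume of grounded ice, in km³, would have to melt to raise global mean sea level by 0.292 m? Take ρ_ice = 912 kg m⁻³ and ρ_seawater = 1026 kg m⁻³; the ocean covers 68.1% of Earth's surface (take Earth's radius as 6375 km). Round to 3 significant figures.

≈ 1.14×10^5 km³

Required water volume = Δh × A = 0.292 m × 3.48×10^14 m² = 1.016×10^14 m³ = 1.016×10^5 km³.
Ice volume = water volume × ρ_w/ρ_ice = 1.016×10^5 × 1026/912 = 1.14×10^5 km³.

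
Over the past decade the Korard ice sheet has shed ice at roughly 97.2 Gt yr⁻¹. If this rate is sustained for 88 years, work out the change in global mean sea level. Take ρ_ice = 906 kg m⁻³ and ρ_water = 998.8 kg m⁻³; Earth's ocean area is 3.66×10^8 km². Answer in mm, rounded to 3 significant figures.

Total mass lost = 97.2 Gt/yr × 88 yr = 8554 Gt = 8.554×10^15 kg.
ρ_w = 998.8 kg m⁻³, so water volume = 8.554×10^15 / 998.8 = 8.564×10^12 m³.
Δh = 8.564×10^12 / 3.66×10^14 = 0.0234 m = 23.4 mm.

≈ 23.4 mm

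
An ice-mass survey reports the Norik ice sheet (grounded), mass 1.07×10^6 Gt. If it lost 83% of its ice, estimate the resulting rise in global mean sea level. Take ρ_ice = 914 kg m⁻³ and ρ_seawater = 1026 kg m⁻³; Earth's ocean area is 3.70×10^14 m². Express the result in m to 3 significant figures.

Norik: 0.83 × 1.07×10^6 Gt = 8.881×10^17 kg; dividing by ρ_w = 1026 kg m⁻³ gives 8.656×10^14 m³ of water.
Spread over 3.70×10^14 m² of ocean, Δh = 8.656×10^14 / 3.70×10^14 = 2.34 m.

≈ 2.34 m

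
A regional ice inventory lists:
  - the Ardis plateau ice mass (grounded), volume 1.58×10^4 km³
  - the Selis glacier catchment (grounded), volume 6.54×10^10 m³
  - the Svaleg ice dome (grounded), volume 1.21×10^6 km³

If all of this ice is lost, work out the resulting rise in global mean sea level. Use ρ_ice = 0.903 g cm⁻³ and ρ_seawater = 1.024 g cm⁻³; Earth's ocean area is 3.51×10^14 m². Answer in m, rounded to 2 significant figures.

Ardis: 1.58×10^4 km³ × (903/1024) = 1.393×10^4 km³ of water.
Selis: 6.54×10^10 m³ × (903/1024) = 5.767×10^10 m³ of water.
Svaleg: 1.21×10^6 km³ × (903/1024) = 1.067×10^6 km³ of water.
Total added water ≈ 1.081×10^15 m³ over 3.51×10^14 m² → Δh = 3.08 m.

≈ 3.1 m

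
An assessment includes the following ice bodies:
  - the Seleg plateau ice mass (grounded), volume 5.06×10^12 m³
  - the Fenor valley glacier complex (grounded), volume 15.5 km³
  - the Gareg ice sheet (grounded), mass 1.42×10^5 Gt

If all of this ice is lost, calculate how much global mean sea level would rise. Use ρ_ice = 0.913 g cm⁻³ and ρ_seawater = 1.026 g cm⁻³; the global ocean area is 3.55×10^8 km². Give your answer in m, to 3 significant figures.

≈ 0.403 m

Seleg: 5.06×10^12 m³ × (913/1026) = 4.503×10^12 m³ of water.
Fenor: 15.5 km³ × (913/1026) = 13.79 km³ of water.
Gareg: 1.42×10^5 Gt = 1.420×10^17 kg; dividing by ρ_w = 1.026 g cm⁻³ = 1026 kg m⁻³ gives 1.384×10^14 m³ of water.
Total added water ≈ 1.429×10^14 m³ over 3.55×10^14 m² → Δh = 0.403 m.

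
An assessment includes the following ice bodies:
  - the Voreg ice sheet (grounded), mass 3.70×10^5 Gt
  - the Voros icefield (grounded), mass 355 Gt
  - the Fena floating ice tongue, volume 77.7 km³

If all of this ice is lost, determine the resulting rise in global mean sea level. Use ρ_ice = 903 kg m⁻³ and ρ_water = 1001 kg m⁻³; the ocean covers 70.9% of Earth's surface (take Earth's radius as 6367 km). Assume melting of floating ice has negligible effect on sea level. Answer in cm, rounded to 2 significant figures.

≈ 100 cm

Voreg: 3.70×10^5 Gt = 3.700×10^17 kg; dividing by ρ_w = 1001 kg m⁻³ gives 3.696×10^14 m³ of water.
Voros: 355 Gt = 3.550×10^14 kg; dividing by ρ_w = 1001 kg m⁻³ gives 3.546×10^11 m³ of water.
The Fena floating ice tongue is floating and already displaces its own weight of water, so its melt adds essentially nothing to sea level.
Total added water ≈ 3.700×10^14 m³ over 3.61×10^14 m² → Δh = 1.02 m = 100 cm.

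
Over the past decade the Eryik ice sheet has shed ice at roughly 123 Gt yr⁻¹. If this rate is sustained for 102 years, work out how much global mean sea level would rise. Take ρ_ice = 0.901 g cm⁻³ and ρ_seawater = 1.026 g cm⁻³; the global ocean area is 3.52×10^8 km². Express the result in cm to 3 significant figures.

≈ 3.47 cm

Total mass lost = 123 Gt/yr × 102 yr = 1.255×10^4 Gt = 1.255×10^16 kg.
ρ_w = 1.026 g cm⁻³ = 1026 kg m⁻³, so water volume = 1.255×10^16 / 1026 = 1.223×10^13 m³.
Δh = 1.223×10^13 / 3.52×10^14 = 0.0347 m = 3.47 cm.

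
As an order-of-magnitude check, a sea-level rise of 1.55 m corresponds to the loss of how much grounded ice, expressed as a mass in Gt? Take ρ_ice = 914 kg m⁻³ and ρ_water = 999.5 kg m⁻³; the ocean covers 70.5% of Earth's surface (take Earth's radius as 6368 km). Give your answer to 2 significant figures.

Required water volume = Δh × A = 1.55 m × 3.59×10^14 m² = 5.568×10^14 m³.
ρ_w = 999.5 kg m⁻³, so the mass of water = 5.568×10^14 m³ × 999.5 kg m⁻³ = 5.566×10^17 kg = 5.6×10^5 Gt (and the same mass of ice, by conservation).

≈ 5.6×10^5 Gt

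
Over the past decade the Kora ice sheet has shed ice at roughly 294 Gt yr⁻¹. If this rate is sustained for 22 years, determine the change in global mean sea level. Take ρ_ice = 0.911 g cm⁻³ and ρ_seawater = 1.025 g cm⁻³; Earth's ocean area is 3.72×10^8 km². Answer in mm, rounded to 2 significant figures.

≈ 17 mm

Total mass lost = 294 Gt/yr × 22 yr = 6468 Gt = 6.468×10^15 kg.
ρ_w = 1.025 g cm⁻³ = 1025 kg m⁻³, so water volume = 6.468×10^15 / 1025 = 6.310×10^12 m³.
Δh = 6.310×10^12 / 3.72×10^14 = 0.0170 m = 17 mm.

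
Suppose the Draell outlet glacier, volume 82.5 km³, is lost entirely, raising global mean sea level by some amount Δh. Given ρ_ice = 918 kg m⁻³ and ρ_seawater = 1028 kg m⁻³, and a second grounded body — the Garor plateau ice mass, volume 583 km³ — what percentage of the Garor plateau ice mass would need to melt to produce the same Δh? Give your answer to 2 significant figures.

Equal sea-level rise means equal mass of meltwater, i.e. equal mass of ice lost.
Ice mass of Draell: 7.574×10^13 kg; ice mass of Garor: 5.352×10^14 kg.
Fraction required = 7.574×10^13 / 5.352×10^14 = 0.142 → 14 %.

≈ 14 %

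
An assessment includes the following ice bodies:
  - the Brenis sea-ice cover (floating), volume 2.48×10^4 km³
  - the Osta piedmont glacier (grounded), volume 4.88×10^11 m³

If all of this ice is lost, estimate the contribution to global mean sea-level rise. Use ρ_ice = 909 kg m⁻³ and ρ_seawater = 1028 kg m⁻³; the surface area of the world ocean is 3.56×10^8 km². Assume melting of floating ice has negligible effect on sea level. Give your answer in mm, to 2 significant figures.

The Brenis sea-ice cover is floating and already displaces its own weight of water, so its melt adds essentially nothing to sea level.
Osta: 4.88×10^11 m³ × (909/1028) = 4.315×10^11 m³ of water.
Total added water ≈ 4.315×10^11 m³ over 3.56×10^14 m² → Δh = 1.21×10^-3 m = 1.2 mm.

≈ 1.2 mm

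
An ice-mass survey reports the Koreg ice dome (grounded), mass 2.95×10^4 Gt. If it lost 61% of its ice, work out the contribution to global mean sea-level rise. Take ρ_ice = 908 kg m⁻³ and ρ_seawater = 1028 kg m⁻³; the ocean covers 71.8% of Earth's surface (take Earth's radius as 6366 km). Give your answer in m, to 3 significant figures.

Koreg: 0.61 × 2.95×10^4 Gt = 1.800×10^16 kg; dividing by ρ_w = 1028 kg m⁻³ gives 1.750×10^13 m³ of water.
Spread over 3.66×10^14 m² of ocean, Δh = 1.750×10^13 / 3.66×10^14 = 0.0479 m.

≈ 0.0479 m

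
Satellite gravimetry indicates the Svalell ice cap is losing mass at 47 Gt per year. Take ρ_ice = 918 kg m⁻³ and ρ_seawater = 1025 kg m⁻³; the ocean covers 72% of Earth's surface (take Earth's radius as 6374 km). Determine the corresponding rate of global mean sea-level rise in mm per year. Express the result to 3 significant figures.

ρ_w = 1025 kg m⁻³. Annual water volume added = 47 Gt / ρ_w = 4.700×10^13 kg / 1025 kg m⁻³ = 4.585×10^10 m³.
Δh per year = 4.585×10^10 / 3.68×10^14 = 1.25×10^-4 m = 0.125 mm.

≈ 0.125 mm/yr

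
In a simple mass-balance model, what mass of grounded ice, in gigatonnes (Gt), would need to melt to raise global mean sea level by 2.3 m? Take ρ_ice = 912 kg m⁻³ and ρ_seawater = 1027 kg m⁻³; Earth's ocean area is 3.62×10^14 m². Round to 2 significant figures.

Required water volume = Δh × A = 2.3 m × 3.62×10^14 m² = 8.326×10^14 m³.
ρ_w = 1027 kg m⁻³, so the mass of water = 8.326×10^14 m³ × 1027 kg m⁻³ = 8.551×10^17 kg = 8.6×10^5 Gt (and the same mass of ice, by conservation).

≈ 8.6×10^5 Gt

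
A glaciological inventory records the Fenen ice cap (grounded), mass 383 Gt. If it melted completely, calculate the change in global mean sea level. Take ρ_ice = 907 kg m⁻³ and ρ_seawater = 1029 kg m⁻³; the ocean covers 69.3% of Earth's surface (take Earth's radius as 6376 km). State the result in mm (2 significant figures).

Fenen: 383 Gt = 3.830×10^14 kg; dividing by ρ_w = 1029 kg m⁻³ gives 3.722×10^11 m³ of water.
Spread over 3.54×10^14 m² of ocean, Δh = 3.722×10^11 / 3.54×10^14 = 1.05×10^-3 m = 1.1 mm.

≈ 1.1 mm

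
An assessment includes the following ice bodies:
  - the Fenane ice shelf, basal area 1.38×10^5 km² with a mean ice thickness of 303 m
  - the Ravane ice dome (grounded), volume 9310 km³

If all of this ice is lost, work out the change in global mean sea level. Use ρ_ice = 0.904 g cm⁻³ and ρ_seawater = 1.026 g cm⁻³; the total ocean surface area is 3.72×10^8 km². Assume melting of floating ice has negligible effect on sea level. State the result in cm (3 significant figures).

The Fenane ice shelf is floating and already displaces its own weight of water, so its melt adds essentially nothing to sea level.
Ravane: 9310 km³ × (904/1026) = 8203 km³ of water.
Total added water ≈ 8.203×10^12 m³ over 3.72×10^14 m² → Δh = 0.0221 m = 2.21 cm.

≈ 2.21 cm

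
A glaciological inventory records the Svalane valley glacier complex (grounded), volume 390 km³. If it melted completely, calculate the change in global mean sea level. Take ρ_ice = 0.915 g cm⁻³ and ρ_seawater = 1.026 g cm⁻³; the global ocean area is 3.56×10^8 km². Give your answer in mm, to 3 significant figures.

Svalane: 390 km³ × (915/1026) = 347.8 km³ of water.
Spread over 3.56×10^14 m² of ocean, Δh = 3.478×10^11 / 3.56×10^14 = 9.77×10^-4 m = 0.977 mm.

≈ 0.977 mm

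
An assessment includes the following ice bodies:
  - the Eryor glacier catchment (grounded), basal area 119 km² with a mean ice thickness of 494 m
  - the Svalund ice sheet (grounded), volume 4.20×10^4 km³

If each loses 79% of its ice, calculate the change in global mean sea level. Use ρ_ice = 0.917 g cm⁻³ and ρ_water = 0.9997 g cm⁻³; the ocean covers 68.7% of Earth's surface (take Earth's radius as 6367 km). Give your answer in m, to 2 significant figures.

≈ 0.087 m

Eryor: ice volume = 119 km² × 494 m = 58.79 km³; 0.79 × 58.79 × (917/999.7) = 42.60 km³ of water.
Svalund: 0.79 × 4.20×10^4 km³ × (917/999.7) = 3.044×10^4 km³ of water.
Total added water ≈ 3.048×10^13 m³ over 3.50×10^14 m² → Δh = 0.0871 m.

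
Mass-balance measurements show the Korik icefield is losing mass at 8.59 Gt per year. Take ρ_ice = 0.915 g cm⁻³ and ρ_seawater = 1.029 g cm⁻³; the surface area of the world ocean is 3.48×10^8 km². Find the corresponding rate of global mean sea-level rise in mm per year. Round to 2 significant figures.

≈ 0.024 mm/yr

ρ_w = 1.029 g cm⁻³ = 1029 kg m⁻³. Annual water volume added = 8.59 Gt / ρ_w = 8.590×10^12 kg / 1029 kg m⁻³ = 8.348×10^9 m³.
Δh per year = 8.348×10^9 / 3.48×10^14 = 2.40×10^-5 m = 0.024 mm.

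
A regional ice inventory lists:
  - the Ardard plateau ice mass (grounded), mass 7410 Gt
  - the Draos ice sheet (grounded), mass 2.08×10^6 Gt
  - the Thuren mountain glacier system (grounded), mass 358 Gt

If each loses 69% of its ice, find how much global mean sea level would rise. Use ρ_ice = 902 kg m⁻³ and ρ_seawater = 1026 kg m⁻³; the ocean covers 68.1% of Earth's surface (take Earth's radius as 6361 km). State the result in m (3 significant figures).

≈ 4.05 m

Ardard: 0.69 × 7410 Gt = 5.113×10^15 kg; dividing by ρ_w = 1026 kg m⁻³ gives 4.983×10^12 m³ of water.
Draos: 0.69 × 2.08×10^6 Gt = 1.435×10^18 kg; dividing by ρ_w = 1026 kg m⁻³ gives 1.399×10^15 m³ of water.
Thuren: 0.69 × 358 Gt = 2.470×10^14 kg; dividing by ρ_w = 1026 kg m⁻³ gives 2.408×10^11 m³ of water.
Total added water ≈ 1.404×10^15 m³ over 3.46×10^14 m² → Δh = 4.05 m.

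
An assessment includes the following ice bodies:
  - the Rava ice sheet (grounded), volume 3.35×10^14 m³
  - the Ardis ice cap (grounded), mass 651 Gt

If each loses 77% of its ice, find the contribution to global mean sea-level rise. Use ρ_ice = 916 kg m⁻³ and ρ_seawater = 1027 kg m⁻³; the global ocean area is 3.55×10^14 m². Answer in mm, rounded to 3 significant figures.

Rava: 0.77 × 3.35×10^14 m³ × (916/1027) = 2.301×10^14 m³ of water.
Ardis: 0.77 × 651 Gt = 5.013×10^14 kg; dividing by ρ_w = 1027 kg m⁻³ gives 4.881×10^11 m³ of water.
Total added water ≈ 2.306×10^14 m³ over 3.55×10^14 m² → Δh = 0.649 m = 649 mm.

≈ 649 mm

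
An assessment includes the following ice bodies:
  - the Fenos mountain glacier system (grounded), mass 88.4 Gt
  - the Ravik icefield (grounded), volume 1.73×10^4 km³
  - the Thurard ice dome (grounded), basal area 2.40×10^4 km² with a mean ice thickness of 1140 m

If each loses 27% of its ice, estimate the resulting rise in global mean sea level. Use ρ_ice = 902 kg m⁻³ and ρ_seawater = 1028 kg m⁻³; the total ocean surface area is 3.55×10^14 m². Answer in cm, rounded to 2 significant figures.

Fenos: 0.27 × 88.4 Gt = 2.387×10^13 kg; dividing by ρ_w = 1028 kg m⁻³ gives 2.322×10^10 m³ of water.
Ravik: 0.27 × 1.73×10^4 km³ × (902/1028) = 4098 km³ of water.
Thurard: ice volume = 2.40×10^4 km² × 1140 m = 2.736×10^4 km³; 0.27 × 2.736×10^4 × (902/1028) = 6482 km³ of water.
Total added water ≈ 1.060×10^13 m³ over 3.55×10^14 m² → Δh = 0.0299 m = 3.0 cm.

≈ 3.0 cm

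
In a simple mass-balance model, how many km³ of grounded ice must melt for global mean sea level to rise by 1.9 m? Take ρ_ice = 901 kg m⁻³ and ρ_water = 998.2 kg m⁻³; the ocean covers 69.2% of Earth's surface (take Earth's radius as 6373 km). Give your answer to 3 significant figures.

≈ 7.43×10^5 km³

Required water volume = Δh × A = 1.9 m × 3.53×10^14 m² = 6.711×10^14 m³ = 6.711×10^5 km³.
Ice volume = water volume × ρ_w/ρ_ice = 6.711×10^5 × 998.2/901 = 7.43×10^5 km³.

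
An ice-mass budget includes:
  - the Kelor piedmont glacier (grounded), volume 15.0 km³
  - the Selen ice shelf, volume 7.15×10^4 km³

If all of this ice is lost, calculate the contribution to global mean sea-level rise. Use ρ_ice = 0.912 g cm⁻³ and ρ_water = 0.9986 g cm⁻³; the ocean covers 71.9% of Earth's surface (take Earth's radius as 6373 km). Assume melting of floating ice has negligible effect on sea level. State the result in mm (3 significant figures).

≈ 0.0373 mm

Kelor: 15.0 km³ × (912/998.6) = 13.70 km³ of water.
The Selen ice shelf is floating and already displaces its own weight of water, so its melt adds essentially nothing to sea level.
Total added water ≈ 1.370×10^10 m³ over 3.67×10^14 m² → Δh = 3.73×10^-5 m = 0.0373 mm.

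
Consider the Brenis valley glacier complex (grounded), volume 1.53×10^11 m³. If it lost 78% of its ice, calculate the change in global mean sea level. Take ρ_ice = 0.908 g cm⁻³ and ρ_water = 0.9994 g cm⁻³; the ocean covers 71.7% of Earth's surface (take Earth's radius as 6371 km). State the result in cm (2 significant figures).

≈ 0.030 cm

Brenis: 0.78 × 1.53×10^11 m³ × (908/999.4) = 1.084×10^11 m³ of water.
Spread over 3.66×10^14 m² of ocean, Δh = 1.084×10^11 / 3.66×10^14 = 2.96×10^-4 m = 0.030 cm.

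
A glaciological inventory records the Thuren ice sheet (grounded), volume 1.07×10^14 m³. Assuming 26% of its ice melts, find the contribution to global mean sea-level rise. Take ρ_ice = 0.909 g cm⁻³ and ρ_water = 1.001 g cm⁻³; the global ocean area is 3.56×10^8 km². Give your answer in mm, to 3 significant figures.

Thuren: 0.26 × 1.07×10^14 m³ × (909/1001) = 2.526×10^13 m³ of water.
Spread over 3.56×10^14 m² of ocean, Δh = 2.526×10^13 / 3.56×10^14 = 0.0710 m = 71.0 mm.

≈ 71.0 mm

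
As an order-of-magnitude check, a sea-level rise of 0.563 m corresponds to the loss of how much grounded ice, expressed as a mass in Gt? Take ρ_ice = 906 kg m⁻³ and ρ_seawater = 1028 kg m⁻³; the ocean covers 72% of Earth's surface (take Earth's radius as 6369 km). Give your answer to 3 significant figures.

Required water volume = Δh × A = 0.563 m × 3.67×10^14 m² = 2.066×10^14 m³.
ρ_w = 1028 kg m⁻³, so the mass of water = 2.066×10^14 m³ × 1028 kg m⁻³ = 2.124×10^17 kg = 2.12×10^5 Gt (and the same mass of ice, by conservation).

≈ 2.12×10^5 Gt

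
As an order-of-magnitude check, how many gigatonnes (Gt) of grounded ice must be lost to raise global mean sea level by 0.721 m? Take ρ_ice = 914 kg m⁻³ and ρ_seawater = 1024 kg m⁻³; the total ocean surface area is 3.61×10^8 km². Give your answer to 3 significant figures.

≈ 2.67×10^5 Gt

Required water volume = Δh × A = 0.721 m × 3.61×10^14 m² = 2.603×10^14 m³.
ρ_w = 1024 kg m⁻³, so the mass of water = 2.603×10^14 m³ × 1024 kg m⁻³ = 2.665×10^17 kg = 2.67×10^5 Gt (and the same mass of ice, by conservation).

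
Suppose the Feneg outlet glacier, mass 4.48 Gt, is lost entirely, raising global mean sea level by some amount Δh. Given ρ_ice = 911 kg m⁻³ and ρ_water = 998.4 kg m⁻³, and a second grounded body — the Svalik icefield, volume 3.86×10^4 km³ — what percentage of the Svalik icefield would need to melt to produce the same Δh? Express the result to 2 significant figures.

Equal sea-level rise means equal mass of meltwater, i.e. equal mass of ice lost.
Ice mass of Feneg: 4.480×10^12 kg; ice mass of Svalik: 3.516×10^16 kg.
Fraction required = 4.480×10^12 / 3.516×10^16 = 1.27×10^-4 → 0.013 %.

≈ 0.013 %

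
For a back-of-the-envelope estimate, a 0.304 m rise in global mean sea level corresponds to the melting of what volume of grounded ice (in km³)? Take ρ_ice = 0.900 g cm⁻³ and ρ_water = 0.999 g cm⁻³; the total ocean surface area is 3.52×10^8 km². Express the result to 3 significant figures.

≈ 1.19×10^5 km³

Required water volume = Δh × A = 0.304 m × 3.52×10^14 m² = 1.070×10^14 m³ = 1.070×10^5 km³.
Ice volume = water volume × ρ_w/ρ_ice = 1.070×10^5 × 999/900 = 1.19×10^5 km³.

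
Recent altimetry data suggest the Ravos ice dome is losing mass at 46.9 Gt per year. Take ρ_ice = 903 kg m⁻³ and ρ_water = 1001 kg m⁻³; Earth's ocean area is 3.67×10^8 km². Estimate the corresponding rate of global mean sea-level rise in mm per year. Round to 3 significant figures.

ρ_w = 1001 kg m⁻³. Annual water volume added = 46.9 Gt / ρ_w = 4.690×10^13 kg / 1001 kg m⁻³ = 4.685×10^10 m³.
Δh per year = 4.685×10^10 / 3.67×10^14 = 1.28×10^-4 m = 0.128 mm.

≈ 0.128 mm/yr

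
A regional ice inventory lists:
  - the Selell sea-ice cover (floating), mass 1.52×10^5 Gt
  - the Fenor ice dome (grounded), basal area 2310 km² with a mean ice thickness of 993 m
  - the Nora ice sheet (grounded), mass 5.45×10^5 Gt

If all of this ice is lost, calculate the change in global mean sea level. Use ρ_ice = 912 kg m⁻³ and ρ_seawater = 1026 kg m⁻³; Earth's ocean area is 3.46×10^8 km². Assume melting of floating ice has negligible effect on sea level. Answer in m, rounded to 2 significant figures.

The Selell sea-ice cover is floating and already displaces its own weight of water, so its melt adds essentially nothing to sea level.
Fenor: ice volume = 2310 km² × 993 m = 2294 km³; 2294 × (912/1026) = 2039 km³ of water.
Nora: 5.45×10^5 Gt = 5.450×10^17 kg; dividing by ρ_w = 1026 kg m⁻³ gives 5.312×10^14 m³ of water.
Total added water ≈ 5.332×10^14 m³ over 3.46×10^14 m² → Δh = 1.54 m.

≈ 1.5 m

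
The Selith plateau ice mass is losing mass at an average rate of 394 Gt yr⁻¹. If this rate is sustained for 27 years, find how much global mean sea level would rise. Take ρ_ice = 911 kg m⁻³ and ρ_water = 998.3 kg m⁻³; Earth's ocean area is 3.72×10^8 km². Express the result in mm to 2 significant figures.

≈ 29 mm

Total mass lost = 394 Gt/yr × 27 yr = 1.064×10^4 Gt = 1.064×10^16 kg.
ρ_w = 998.3 kg m⁻³, so water volume = 1.064×10^16 / 998.3 = 1.066×10^13 m³.
Δh = 1.066×10^13 / 3.72×10^14 = 0.0286 m = 29 mm.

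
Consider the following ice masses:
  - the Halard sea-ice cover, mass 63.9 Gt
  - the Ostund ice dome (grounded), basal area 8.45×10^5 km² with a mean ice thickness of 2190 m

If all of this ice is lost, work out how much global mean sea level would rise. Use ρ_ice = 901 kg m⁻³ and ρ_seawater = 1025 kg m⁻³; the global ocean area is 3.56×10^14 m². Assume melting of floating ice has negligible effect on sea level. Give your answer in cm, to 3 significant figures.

The Halard sea-ice cover is floating and already displaces its own weight of water, so its melt adds essentially nothing to sea level.
Ostund: ice volume = 8.45×10^5 km² × 2190 m = 1.851×10^6 km³; 1.851×10^6 × (901/1025) = 1.627×10^6 km³ of water.
Total added water ≈ 1.627×10^15 m³ over 3.56×10^14 m² → Δh = 4.57 m = 457 cm.

≈ 457 cm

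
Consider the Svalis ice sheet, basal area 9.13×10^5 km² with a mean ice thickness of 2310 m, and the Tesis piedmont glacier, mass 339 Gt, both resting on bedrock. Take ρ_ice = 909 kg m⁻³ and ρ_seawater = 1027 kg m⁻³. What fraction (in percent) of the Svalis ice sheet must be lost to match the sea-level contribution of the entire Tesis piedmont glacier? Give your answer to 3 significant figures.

Equal sea-level rise means equal mass of meltwater, i.e. equal mass of ice lost.
Ice mass of Tesis: 3.390×10^14 kg; ice mass of Svalis: 1.917×10^18 kg.
Fraction required = 3.390×10^14 / 1.917×10^18 = 1.77×10^-4 → 0.0177 %.

≈ 0.0177 %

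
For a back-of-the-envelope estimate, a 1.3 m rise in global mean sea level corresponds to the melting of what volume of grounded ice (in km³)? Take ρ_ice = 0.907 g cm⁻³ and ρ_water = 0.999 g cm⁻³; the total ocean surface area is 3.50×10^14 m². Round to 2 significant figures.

≈ 5.0×10^5 km³

Required water volume = Δh × A = 1.3 m × 3.50×10^14 m² = 4.550×10^14 m³ = 4.550×10^5 km³.
Ice volume = water volume × ρ_w/ρ_ice = 4.550×10^5 × 999/907 = 5.0×10^5 km³.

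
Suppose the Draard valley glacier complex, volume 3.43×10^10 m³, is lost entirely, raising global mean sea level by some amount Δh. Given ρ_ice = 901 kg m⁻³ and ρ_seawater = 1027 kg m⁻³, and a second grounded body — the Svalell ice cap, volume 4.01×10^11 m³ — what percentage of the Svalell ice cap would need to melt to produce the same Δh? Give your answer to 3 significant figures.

≈ 8.55 %

Equal sea-level rise means equal mass of meltwater, i.e. equal mass of ice lost.
Ice mass of Draard: 3.090×10^13 kg; ice mass of Svalell: 3.613×10^14 kg.
Fraction required = 3.090×10^13 / 3.613×10^14 = 0.0855 → 8.55 %.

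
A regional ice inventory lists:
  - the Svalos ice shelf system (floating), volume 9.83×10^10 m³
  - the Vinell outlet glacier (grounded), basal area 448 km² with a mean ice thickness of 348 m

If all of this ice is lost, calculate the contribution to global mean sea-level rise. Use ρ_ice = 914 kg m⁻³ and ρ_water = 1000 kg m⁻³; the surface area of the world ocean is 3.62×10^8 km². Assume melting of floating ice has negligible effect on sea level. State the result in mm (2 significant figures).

≈ 0.39 mm

The Svalos ice shelf system is floating and already displaces its own weight of water, so its melt adds essentially nothing to sea level.
Vinell: ice volume = 448 km² × 348 m = 155.9 km³; 155.9 × (914/1000) = 142.5 km³ of water.
Total added water ≈ 1.425×10^11 m³ over 3.62×10^14 m² → Δh = 3.94×10^-4 m = 0.39 mm.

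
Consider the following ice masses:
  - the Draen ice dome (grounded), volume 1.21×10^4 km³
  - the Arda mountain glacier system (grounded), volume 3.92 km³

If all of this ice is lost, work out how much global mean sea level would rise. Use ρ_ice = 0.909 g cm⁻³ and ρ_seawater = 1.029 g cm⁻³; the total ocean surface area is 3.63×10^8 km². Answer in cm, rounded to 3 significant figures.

≈ 2.95 cm

Draen: 1.21×10^4 km³ × (909/1029) = 1.069×10^4 km³ of water.
Arda: 3.92 km³ × (909/1029) = 3.463 km³ of water.
Total added water ≈ 1.069×10^13 m³ over 3.63×10^14 m² → Δh = 0.0295 m = 2.95 cm.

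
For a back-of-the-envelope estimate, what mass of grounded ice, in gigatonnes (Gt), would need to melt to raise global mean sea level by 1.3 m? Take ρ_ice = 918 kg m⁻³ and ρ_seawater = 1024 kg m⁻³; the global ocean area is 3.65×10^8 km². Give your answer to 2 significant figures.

≈ 4.9×10^5 Gt

Required water volume = Δh × A = 1.3 m × 3.65×10^14 m² = 4.745×10^14 m³.
ρ_w = 1024 kg m⁻³, so the mass of water = 4.745×10^14 m³ × 1024 kg m⁻³ = 4.859×10^17 kg = 4.9×10^5 Gt (and the same mass of ice, by conservation).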